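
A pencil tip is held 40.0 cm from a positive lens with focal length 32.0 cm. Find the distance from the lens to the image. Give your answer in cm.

Lens equation: 1/q = 1/f − 1/p = 1/(32.00) − 1/(40.0) = 0.03125 − 0.02500 = 0.006250, so q = 160 cm.
The image is real, inverted and enlarged, on the far side of the lens.

160 cm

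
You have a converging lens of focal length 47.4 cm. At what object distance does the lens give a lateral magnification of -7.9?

53.4 cm

m = −d_i/d_o ⇒ d_i = −m·d_o.
1/f = 1/d_o + 1/d_i = 1/d_o − 1/(m·d_o) = (1 − 1/m)/d_o, so d_o = f(1 − 1/m) = (47.40)(1 − 1/(-7.9)) = 53.4 cm.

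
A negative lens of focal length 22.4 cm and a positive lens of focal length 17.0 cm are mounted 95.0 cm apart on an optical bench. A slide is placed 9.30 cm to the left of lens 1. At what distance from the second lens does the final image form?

20.4 cm

Lens 1 is diverging, so f₁ = −22.4 cm.
Lens 1: 1/d_i1 = 1/f₁ − 1/d_o1 = 1/(-22.4) − 1/(9.30) = -0.1522, so d_i1 = -6.572 cm.
The intermediate image is 6.572 cm to the left of lens 1 (virtual), which is 95.0 − (-6.572) = 101.6 cm to the left of lens 2, so d_o2 = +101.6 cm.
Lens 2: 1/d_i2 = 1/f₂ − 1/d_o2 = 1/(17.0) − 1/(101.6) = 0.04898, so d_i2 = 20.4 cm.
The final image is real, 20.4 cm to the right of lens 2 (overall magnification ≈ -0.14).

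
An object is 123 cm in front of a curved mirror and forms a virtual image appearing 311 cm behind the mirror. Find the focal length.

Virtual image ⇒ d_i = −311 cm.
1/f = 1/d_o + 1/d_i = 1/(123) + 1/(-311) = 0.004915, so f = 203 cm.
Since f is positive, the curved mirror is concave.

f = 203 cm (concave)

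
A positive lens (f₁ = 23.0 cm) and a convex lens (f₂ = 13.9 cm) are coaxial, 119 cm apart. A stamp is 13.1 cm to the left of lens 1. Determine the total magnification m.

m = -0.238

Lens 1: 1/d_i1 = 1/(23.0) − 1/(13.1) = -0.03286, so d_i1 = -30.43 cm; m₁ = −d_i1/d_o1 = +2.323.
d_o2 = 119 − (-30.43) = 149.4 cm.
Lens 2: 1/d_i2 = 1/(13.9) − 1/(149.4) = 0.06525, so d_i2 = 15.33 cm; m₂ = −d_i2/d_o2 = -0.1026.
m = m₁·m₂ = (+2.323)(-0.1026) = -0.238.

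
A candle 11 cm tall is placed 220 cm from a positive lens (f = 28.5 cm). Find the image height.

1/d_i = 1/f − 1/d_o = 1/(28.50) − 1/(220) = 0.03054, so d_i = 32.74 cm.
m = −d_i/d_o = -0.1488.
|h_i| = |m|·h_o = 0.1488 × 11 = 1.64 cm. The image is real, inverted and reduced, on the far side of the lens.

1.64 cm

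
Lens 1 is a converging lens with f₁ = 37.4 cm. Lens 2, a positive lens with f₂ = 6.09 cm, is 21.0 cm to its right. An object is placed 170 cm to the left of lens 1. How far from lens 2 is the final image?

Lens 1: 1/d_i1 = 1/f₁ − 1/d_o1 = 1/(37.4) − 1/(170) = 0.02086, so d_i1 = 47.95 cm.
The intermediate image is 47.95 cm to the right of lens 1, which lies 26.95 cm to the right of lens 2 — a virtual object — so d_o2 = −26.95 cm.
Lens 2: 1/d_i2 = 1/f₂ − 1/d_o2 = 1/(6.09) − 1/(-26.95) = 0.2013, so d_i2 = 4.97 cm.
The final image is real, 4.97 cm to the right of lens 2 (overall magnification ≈ -0.052).

4.97 cm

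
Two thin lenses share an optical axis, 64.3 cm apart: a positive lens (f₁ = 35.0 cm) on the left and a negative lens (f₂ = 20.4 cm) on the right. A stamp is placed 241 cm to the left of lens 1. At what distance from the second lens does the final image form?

10.9 cm

Lens 1: 1/d_i1 = 1/f₁ − 1/d_o1 = 1/(35.0) − 1/(241) = 0.02442, so d_i1 = 40.95 cm.
The intermediate image is 40.95 cm to the right of lens 1, which is 64.3 − (40.95) = 23.35 cm to the left of lens 2, so d_o2 = +23.35 cm.
Lens 2 is diverging, so f₂ = −20.4 cm.
Lens 2: 1/d_i2 = 1/f₂ − 1/d_o2 = 1/(-20.4) − 1/(23.35) = -0.09185, so d_i2 = -10.9 cm.
The final image is virtual, 10.9 cm to the left of lens 2 (overall magnification ≈ -0.079).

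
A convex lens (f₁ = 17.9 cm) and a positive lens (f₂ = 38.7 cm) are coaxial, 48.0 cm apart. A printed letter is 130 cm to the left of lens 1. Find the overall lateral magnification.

m = -0.539

Lens 1: 1/d_i1 = 1/(17.9) − 1/(130) = 0.04817, so d_i1 = 20.76 cm; m₁ = −d_i1/d_o1 = -0.1597.
d_o2 = 48.0 − (20.76) = 27.24 cm.
Lens 2: 1/d_i2 = 1/(38.7) − 1/(27.24) = -0.01087, so d_i2 = -91.99 cm; m₂ = −d_i2/d_o2 = +3.377.
m = m₁·m₂ = (-0.1597)(+3.377) = -0.539.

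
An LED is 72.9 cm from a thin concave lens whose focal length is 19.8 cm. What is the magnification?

m = +0.214

For a concave lens, f = -19.8 cm.
1/d_i = 1/f − 1/d_o = 1/(-19.80) − 1/(72.9) = -0.06422, so d_i = -15.57 cm.
m = −d_i/d_o = −(-15.57)/(72.9) = +0.214.
The image is virtual, upright and reduced, on the same side as the object.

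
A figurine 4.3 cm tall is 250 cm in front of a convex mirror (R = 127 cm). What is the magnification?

f = R/2 = 127/2 = 63.50 cm; for a convex mirror, f = -63.50 cm.
1/d_i = 1/f − 1/d_o = 1/(-63.50) − 1/(250) = -0.01975, so d_i = -50.64 cm.
m = −d_i/d_o = −(-50.64)/(250) = +0.203.
The image is virtual, upright and reduced, behind the mirror.

m = +0.203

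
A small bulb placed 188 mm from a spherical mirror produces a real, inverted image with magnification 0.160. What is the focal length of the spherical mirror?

f = 25.9 mm (concave)

m = −d_i/d_o ⇒ d_i = −m·d_o = −(-0.160)·(188) = 30.08 mm.
1/f = 1/d_o + 1/d_i = 1/(188) + 1/(30.08) = 0.03856, so f = 25.9 mm.
Since f is positive, the spherical mirror is concave.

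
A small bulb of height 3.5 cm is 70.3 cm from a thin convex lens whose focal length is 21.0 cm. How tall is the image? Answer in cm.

1/d_i = 1/f − 1/d_o = 1/(21.00) − 1/(70.3) = 0.03339, so d_i = 29.95 cm.
m = −d_i/d_o = -0.4260.
|h_i| = |m|·h_o = 0.4260 × 3.5 = 1.49 cm. The image is real, inverted and reduced, on the far side of the lens.

1.49 cm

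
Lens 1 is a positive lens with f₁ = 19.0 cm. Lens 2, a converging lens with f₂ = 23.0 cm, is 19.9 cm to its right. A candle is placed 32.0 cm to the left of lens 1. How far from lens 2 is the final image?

Lens 1: 1/d_i1 = 1/f₁ − 1/d_o1 = 1/(19.0) − 1/(32.0) = 0.02138, so d_i1 = 46.77 cm.
The intermediate image is 46.77 cm to the right of lens 1, which lies 26.87 cm to the right of lens 2 — a virtual object — so d_o2 = −26.87 cm.
Lens 2: 1/d_i2 = 1/f₂ − 1/d_o2 = 1/(23.0) − 1/(-26.87) = 0.08069, so d_i2 = 12.4 cm.
The final image is real, 12.4 cm to the right of lens 2 (overall magnification ≈ -0.67).

12.4 cm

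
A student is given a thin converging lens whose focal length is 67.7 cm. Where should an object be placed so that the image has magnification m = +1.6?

m = −d_i/d_o ⇒ d_i = −m·d_o.
1/f = 1/d_o + 1/d_i = 1/d_o − 1/(m·d_o) = (1 − 1/m)/d_o, so d_o = f(1 − 1/m) = (67.70)(1 − 1/(+1.6)) = 25.4 cm.

25.4 cm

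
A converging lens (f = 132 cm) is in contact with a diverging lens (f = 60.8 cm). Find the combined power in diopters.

P₁ = 1/f₁ = 1/(1.32 m) = +0.7576 D; P₂ = 1/f₂ = 1/(-0.608 m) = -1.645 D.
For thin lenses in contact, P = P₁ + P₂ = (+0.7576) + (-1.645) = -0.887 D.

P = -0.887 D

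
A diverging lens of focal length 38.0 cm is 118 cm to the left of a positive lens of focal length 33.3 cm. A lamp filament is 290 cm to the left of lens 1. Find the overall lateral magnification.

m = -0.0326

f₁ = −38.0 cm (diverging).
Lens 1: 1/d_i1 = 1/(-38.0) − 1/(290) = -0.02976, so d_i1 = -33.60 cm; m₁ = −d_i1/d_o1 = +0.1159.
d_o2 = 118 − (-33.60) = 151.6 cm.
Lens 2: 1/d_i2 = 1/(33.3) − 1/(151.6) = 0.02343, so d_i2 = 42.67 cm; m₂ = −d_i2/d_o2 = -0.2815.
m = m₁·m₂ = (+0.1159)(-0.2815) = -0.0326.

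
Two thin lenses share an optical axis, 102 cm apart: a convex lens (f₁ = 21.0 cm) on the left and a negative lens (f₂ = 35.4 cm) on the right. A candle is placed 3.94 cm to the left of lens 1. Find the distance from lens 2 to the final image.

26.6 cm

Lens 1: 1/d_i1 = 1/f₁ − 1/d_o1 = 1/(21.0) − 1/(3.94) = -0.2062, so d_i1 = -4.850 cm.
The intermediate image is 4.850 cm to the left of lens 1 (virtual), which is 102 − (-4.850) = 106.8 cm to the left of lens 2, so d_o2 = +106.8 cm.
Lens 2 is diverging, so f₂ = −35.4 cm.
Lens 2: 1/d_i2 = 1/f₂ − 1/d_o2 = 1/(-35.4) − 1/(106.8) = -0.03761, so d_i2 = -26.6 cm.
The final image is virtual, 26.6 cm to the left of lens 2 (overall magnification ≈ 0.31).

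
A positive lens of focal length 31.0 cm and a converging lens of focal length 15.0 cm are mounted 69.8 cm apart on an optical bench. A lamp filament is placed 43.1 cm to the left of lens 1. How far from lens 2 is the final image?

11.0 cm

Lens 1: 1/d_i1 = 1/f₁ − 1/d_o1 = 1/(31.0) − 1/(43.1) = 0.009056, so d_i1 = 110.4 cm.
The intermediate image is 110.4 cm to the right of lens 1, which lies 40.60 cm to the right of lens 2 — a virtual object — so d_o2 = −40.60 cm.
Lens 2: 1/d_i2 = 1/f₂ − 1/d_o2 = 1/(15.0) − 1/(-40.60) = 0.09130, so d_i2 = 11.0 cm.
The final image is real, 11.0 cm to the right of lens 2 (overall magnification ≈ -0.69).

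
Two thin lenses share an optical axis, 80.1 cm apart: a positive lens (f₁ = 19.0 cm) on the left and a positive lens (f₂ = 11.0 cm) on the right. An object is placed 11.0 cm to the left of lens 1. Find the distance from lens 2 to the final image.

12.3 cm

Lens 1: 1/d_i1 = 1/f₁ − 1/d_o1 = 1/(19.0) − 1/(11.0) = -0.03828, so d_i1 = -26.12 cm.
The intermediate image is 26.12 cm to the left of lens 1 (virtual), which is 80.1 − (-26.12) = 106.2 cm to the left of lens 2, so d_o2 = +106.2 cm.
Lens 2: 1/d_i2 = 1/f₂ − 1/d_o2 = 1/(11.0) − 1/(106.2) = 0.08149, so d_i2 = 12.3 cm.
The final image is real, 12.3 cm to the right of lens 2 (overall magnification ≈ -0.27).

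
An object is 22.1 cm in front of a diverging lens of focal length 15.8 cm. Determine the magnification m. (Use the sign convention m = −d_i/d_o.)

For a diverging lens, f = -15.8 cm.
1/d_i = 1/f − 1/d_o = 1/(-15.80) − 1/(22.1) = -0.1085, so d_i = -9.213 cm.
m = −d_i/d_o = −(-9.213)/(22.1) = +0.417.
The image is virtual, upright and reduced, on the same side as the object.

m = +0.417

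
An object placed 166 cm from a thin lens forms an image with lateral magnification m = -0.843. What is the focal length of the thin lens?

m = −d_i/d_o ⇒ d_i = −m·d_o = −(-0.843)·(166) = 139.9 cm.
1/f = 1/d_o + 1/d_i = 1/(166) + 1/(139.9) = 0.01317, so f = 75.9 cm.
Since f is positive, the thin lens is converging.

f = 75.9 cm (converging)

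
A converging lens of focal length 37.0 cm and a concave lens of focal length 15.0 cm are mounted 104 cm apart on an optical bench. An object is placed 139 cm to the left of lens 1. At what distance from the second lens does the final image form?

Lens 1: 1/d_i1 = 1/f₁ − 1/d_o1 = 1/(37.0) − 1/(139) = 0.01983, so d_i1 = 50.42 cm.
The intermediate image is 50.42 cm to the right of lens 1, which is 104 − (50.42) = 53.58 cm to the left of lens 2, so d_o2 = +53.58 cm.
Lens 2 is diverging, so f₂ = −15.0 cm.
Lens 2: 1/d_i2 = 1/f₂ − 1/d_o2 = 1/(-15.0) − 1/(53.58) = -0.08533, so d_i2 = -11.7 cm.
The final image is virtual, 11.7 cm to the left of lens 2 (overall magnification ≈ -0.079).

11.7 cm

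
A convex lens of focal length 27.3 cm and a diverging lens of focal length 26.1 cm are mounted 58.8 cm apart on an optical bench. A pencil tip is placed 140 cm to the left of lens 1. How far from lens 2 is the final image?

Lens 1: 1/d_i1 = 1/f₁ − 1/d_o1 = 1/(27.3) − 1/(140) = 0.02949, so d_i1 = 33.91 cm.
The intermediate image is 33.91 cm to the right of lens 1, which is 58.8 − (33.91) = 24.89 cm to the left of lens 2, so d_o2 = +24.89 cm.
Lens 2 is diverging, so f₂ = −26.1 cm.
Lens 2: 1/d_i2 = 1/f₂ − 1/d_o2 = 1/(-26.1) − 1/(24.89) = -0.07849, so d_i2 = -12.7 cm.
The final image is virtual, 12.7 cm to the left of lens 2 (overall magnification ≈ -0.12).

12.7 cm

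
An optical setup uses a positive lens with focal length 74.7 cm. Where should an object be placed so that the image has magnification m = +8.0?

65.4 cm

m = −d_i/d_o ⇒ d_i = −m·d_o.
1/f = 1/d_o + 1/d_i = 1/d_o − 1/(m·d_o) = (1 − 1/m)/d_o, so d_o = f(1 − 1/m) = (74.70)(1 − 1/(+8.0)) = 65.4 cm.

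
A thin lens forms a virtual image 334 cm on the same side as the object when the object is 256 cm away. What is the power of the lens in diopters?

Virtual image ⇒ d_i = −334 cm.
1/f = 1/d_o + 1/d_i = 1/(256) + 1/(-334) = 0.0009122 cm⁻¹.
f = 1096 cm = 10.96 m, so P = 1/f = +0.0912 D.

P = +0.0912 D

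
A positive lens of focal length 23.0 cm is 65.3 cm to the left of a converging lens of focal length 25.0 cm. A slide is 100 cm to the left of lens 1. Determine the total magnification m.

Lens 1: 1/d_i1 = 1/(23.0) − 1/(100) = 0.03348, so d_i1 = 29.87 cm; m₁ = −d_i1/d_o1 = -0.2987.
d_o2 = 65.3 − (29.87) = 35.43 cm.
Lens 2: 1/d_i2 = 1/(25.0) − 1/(35.43) = 0.01178, so d_i2 = 84.92 cm; m₂ = −d_i2/d_o2 = -2.397.
m = m₁·m₂ = (-0.2987)(-2.397) = +0.716.

m = +0.716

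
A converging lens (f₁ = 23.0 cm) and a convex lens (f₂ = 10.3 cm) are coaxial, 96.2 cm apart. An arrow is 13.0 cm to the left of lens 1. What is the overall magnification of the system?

Lens 1: 1/d_i1 = 1/(23.0) − 1/(13.0) = -0.03344, so d_i1 = -29.90 cm; m₁ = −d_i1/d_o1 = +2.300.
d_o2 = 96.2 − (-29.90) = 126.1 cm.
Lens 2: 1/d_i2 = 1/(10.3) − 1/(126.1) = 0.08916, so d_i2 = 11.22 cm; m₂ = −d_i2/d_o2 = -0.08895.
m = m₁·m₂ = (+2.300)(-0.08895) = -0.205.

m = -0.205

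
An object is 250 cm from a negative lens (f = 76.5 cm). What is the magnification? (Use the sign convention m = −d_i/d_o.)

For a negative lens, f = -76.5 cm.
1/d_i = 1/f − 1/d_o = 1/(-76.50) − 1/(250) = -0.01707, so d_i = -58.58 cm.
m = −d_i/d_o = −(-58.58)/(250) = +0.234.
The image is virtual, upright and reduced, on the same side as the object.

m = +0.234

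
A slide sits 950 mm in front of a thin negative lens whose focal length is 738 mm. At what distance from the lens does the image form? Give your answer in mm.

For a negative lens, f = -738 mm.
Lens equation: 1/q = 1/f − 1/p = 1/(-738.0) − 1/(950) = -0.001355 − 0.001053 = -0.002408, so q = -415 mm.
The image is virtual, upright and reduced, on the same side as the object.

415 mm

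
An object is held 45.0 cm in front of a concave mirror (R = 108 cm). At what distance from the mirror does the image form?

f = R/2 = 108/2 = 54.00 cm.
Mirror equation: 1/d_i = 1/f − 1/d_o = 1/(54.00) − 1/(45.0) = 0.01852 − 0.02222 = -0.003704, so d_i = -270 cm.
The image is virtual, upright and enlarged, behind the mirror.

270 cm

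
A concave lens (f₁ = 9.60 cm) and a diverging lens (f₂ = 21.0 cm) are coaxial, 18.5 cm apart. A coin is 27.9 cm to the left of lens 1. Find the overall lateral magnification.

f₁ = −9.60 cm (diverging).
Lens 1: 1/d_i1 = 1/(-9.60) − 1/(27.9) = -0.1400, so d_i1 = -7.142 cm; m₁ = −d_i1/d_o1 = +0.2560.
d_o2 = 18.5 − (-7.142) = 25.64 cm.
f₂ = −21.0 cm (diverging).
Lens 2: 1/d_i2 = 1/(-21.0) − 1/(25.64) = -0.08662, so d_i2 = -11.54 cm; m₂ = −d_i2/d_o2 = +0.4503.
m = m₁·m₂ = (+0.2560)(+0.4503) = +0.115.

m = +0.115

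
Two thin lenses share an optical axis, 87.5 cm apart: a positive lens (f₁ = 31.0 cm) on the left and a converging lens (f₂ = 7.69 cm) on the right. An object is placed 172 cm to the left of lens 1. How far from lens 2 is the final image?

9.10 cm

Lens 1: 1/d_i1 = 1/f₁ − 1/d_o1 = 1/(31.0) − 1/(172) = 0.02644, so d_i1 = 37.82 cm.
The intermediate image is 37.82 cm to the right of lens 1, which is 87.5 − (37.82) = 49.68 cm to the left of lens 2, so d_o2 = +49.68 cm.
Lens 2: 1/d_i2 = 1/f₂ − 1/d_o2 = 1/(7.69) − 1/(49.68) = 0.1099, so d_i2 = 9.10 cm.
The final image is real, 9.10 cm to the right of lens 2 (overall magnification ≈ 0.040).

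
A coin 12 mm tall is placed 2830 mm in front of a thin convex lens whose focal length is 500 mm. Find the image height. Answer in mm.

1/d_i = 1/f − 1/d_o = 1/(500.0) − 1/(2830) = 0.001647, so d_i = 607.3 mm.
m = −d_i/d_o = -0.2146.
|h_i| = |m|·h_o = 0.2146 × 12 = 2.58 mm. The image is real, inverted and reduced, on the far side of the lens.

2.58 mm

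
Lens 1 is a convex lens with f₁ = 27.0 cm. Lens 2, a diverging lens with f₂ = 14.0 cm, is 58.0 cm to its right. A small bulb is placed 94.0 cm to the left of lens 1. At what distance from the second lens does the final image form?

Lens 1: 1/d_i1 = 1/f₁ − 1/d_o1 = 1/(27.0) − 1/(94.0) = 0.02640, so d_i1 = 37.88 cm.
The intermediate image is 37.88 cm to the right of lens 1, which is 58.0 − (37.88) = 20.12 cm to the left of lens 2, so d_o2 = +20.12 cm.
Lens 2 is diverging, so f₂ = −14.0 cm.
Lens 2: 1/d_i2 = 1/f₂ − 1/d_o2 = 1/(-14.0) − 1/(20.12) = -0.1211, so d_i2 = -8.26 cm.
The final image is virtual, 8.26 cm to the left of lens 2 (overall magnification ≈ -0.17).

8.26 cm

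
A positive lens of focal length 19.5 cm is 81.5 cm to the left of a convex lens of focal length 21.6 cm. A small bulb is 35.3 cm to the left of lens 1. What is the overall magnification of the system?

m = +1.63

Lens 1: 1/d_i1 = 1/(19.5) − 1/(35.3) = 0.02295, so d_i1 = 43.57 cm; m₁ = −d_i1/d_o1 = -1.234.
d_o2 = 81.5 − (43.57) = 37.93 cm.
Lens 2: 1/d_i2 = 1/(21.6) − 1/(37.93) = 0.01993, so d_i2 = 50.17 cm; m₂ = −d_i2/d_o2 = -1.323.
m = m₁·m₂ = (-1.234)(-1.323) = +1.63.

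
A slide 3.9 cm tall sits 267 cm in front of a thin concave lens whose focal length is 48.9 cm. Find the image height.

For a concave lens, f = -48.9 cm.
1/d_i = 1/f − 1/d_o = 1/(-48.90) − 1/(267) = -0.02420, so d_i = -41.33 cm.
m = −d_i/d_o = +0.1548.
|h_i| = |m|·h_o = 0.1548 × 3.9 = 0.604 cm. The image is virtual, upright and reduced, on the same side as the object.

0.604 cm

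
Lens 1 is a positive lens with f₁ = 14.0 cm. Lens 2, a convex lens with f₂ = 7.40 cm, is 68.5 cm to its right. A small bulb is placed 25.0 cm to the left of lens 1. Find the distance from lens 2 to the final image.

9.27 cm

Lens 1: 1/d_i1 = 1/f₁ − 1/d_o1 = 1/(14.0) − 1/(25.0) = 0.03143, so d_i1 = 31.82 cm.
The intermediate image is 31.82 cm to the right of lens 1, which is 68.5 − (31.82) = 36.68 cm to the left of lens 2, so d_o2 = +36.68 cm.
Lens 2: 1/d_i2 = 1/f₂ − 1/d_o2 = 1/(7.40) − 1/(36.68) = 0.1079, so d_i2 = 9.27 cm.
The final image is real, 9.27 cm to the right of lens 2 (overall magnification ≈ 0.32).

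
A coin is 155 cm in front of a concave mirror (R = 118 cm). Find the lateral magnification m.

m = -0.615

f = R/2 = 118/2 = 59.00 cm.
1/d_i = 1/f − 1/d_o = 1/(59.00) − 1/(155) = 0.01050, so d_i = 95.26 cm.
m = −d_i/d_o = −(95.26)/(155) = -0.615.
The image is real, inverted and reduced, in front of the mirror.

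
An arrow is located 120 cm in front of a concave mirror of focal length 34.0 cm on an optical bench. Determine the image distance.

47.4 cm

Mirror equation: 1/v = 1/f − 1/u = 1/(34.00) − 1/(120) = 0.02941 − 0.008333 = 0.02108, so v = 47.4 cm.
The image is real, inverted and reduced, in front of the mirror.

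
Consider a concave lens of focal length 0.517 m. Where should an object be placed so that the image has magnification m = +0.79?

For a concave lens, f = -0.517 m.
m = −d_i/d_o ⇒ d_i = −m·d_o.
1/f = 1/d_o + 1/d_i = 1/d_o − 1/(m·d_o) = (1 − 1/m)/d_o, so d_o = f(1 − 1/m) = (-0.5170)(1 − 1/(+0.79)) = 0.137 m.

0.137 m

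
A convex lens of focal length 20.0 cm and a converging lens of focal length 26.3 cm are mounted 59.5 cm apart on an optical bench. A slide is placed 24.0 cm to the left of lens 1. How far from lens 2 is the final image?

Lens 1: 1/d_i1 = 1/f₁ − 1/d_o1 = 1/(20.0) − 1/(24.0) = 0.008333, so d_i1 = 120.0 cm.
The intermediate image is 120.0 cm to the right of lens 1, which lies 60.50 cm to the right of lens 2 — a virtual object — so d_o2 = −60.50 cm.
Lens 2: 1/d_i2 = 1/f₂ − 1/d_o2 = 1/(26.3) − 1/(-60.50) = 0.05455, so d_i2 = 18.3 cm.
The final image is real, 18.3 cm to the right of lens 2 (overall magnification ≈ -1.5).

18.3 cm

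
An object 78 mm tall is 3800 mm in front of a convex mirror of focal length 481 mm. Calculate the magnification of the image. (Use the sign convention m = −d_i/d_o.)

For a convex mirror, f = -481 mm.
1/d_i = 1/f − 1/d_o = 1/(-481.0) − 1/(3800) = -0.002342, so d_i = -427.0 mm.
m = −d_i/d_o = −(-427.0)/(3800) = +0.112.
The image is virtual, upright and reduced, behind the mirror.

m = +0.112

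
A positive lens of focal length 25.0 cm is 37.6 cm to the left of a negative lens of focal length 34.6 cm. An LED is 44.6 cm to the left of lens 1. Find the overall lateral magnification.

Lens 1: 1/d_i1 = 1/(25.0) − 1/(44.6) = 0.01758, so d_i1 = 56.89 cm; m₁ = −d_i1/d_o1 = -1.276.
d_o2 = 37.6 − (56.89) = -19.29 cm (virtual object).
f₂ = −34.6 cm (diverging).
Lens 2: 1/d_i2 = 1/(-34.6) − 1/(-19.29) = 0.02294, so d_i2 = 43.59 cm; m₂ = −d_i2/d_o2 = +2.260.
m = m₁·m₂ = (-1.276)(+2.260) = -2.88.

m = -2.88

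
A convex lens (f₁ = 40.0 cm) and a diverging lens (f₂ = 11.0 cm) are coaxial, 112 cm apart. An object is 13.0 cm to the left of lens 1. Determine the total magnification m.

Lens 1: 1/d_i1 = 1/(40.0) − 1/(13.0) = -0.05192, so d_i1 = -19.26 cm; m₁ = −d_i1/d_o1 = +1.482.
d_o2 = 112 − (-19.26) = 131.3 cm.
f₂ = −11.0 cm (diverging).
Lens 2: 1/d_i2 = 1/(-11.0) − 1/(131.3) = -0.09853, so d_i2 = -10.15 cm; m₂ = −d_i2/d_o2 = +0.07730.
m = m₁·m₂ = (+1.482)(+0.07730) = +0.115.

m = +0.115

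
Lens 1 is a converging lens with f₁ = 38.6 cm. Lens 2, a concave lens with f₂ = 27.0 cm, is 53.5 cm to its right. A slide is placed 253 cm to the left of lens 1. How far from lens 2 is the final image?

Lens 1: 1/d_i1 = 1/f₁ − 1/d_o1 = 1/(38.6) − 1/(253) = 0.02195, so d_i1 = 45.55 cm.
The intermediate image is 45.55 cm to the right of lens 1, which is 53.5 − (45.55) = 7.950 cm to the left of lens 2, so d_o2 = +7.950 cm.
Lens 2 is diverging, so f₂ = −27.0 cm.
Lens 2: 1/d_i2 = 1/f₂ − 1/d_o2 = 1/(-27.0) − 1/(7.950) = -0.1628, so d_i2 = -6.14 cm.
The final image is virtual, 6.14 cm to the left of lens 2 (overall magnification ≈ -0.14).

6.14 cm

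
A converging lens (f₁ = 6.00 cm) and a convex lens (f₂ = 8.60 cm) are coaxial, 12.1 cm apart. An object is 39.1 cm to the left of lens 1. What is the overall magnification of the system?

m = -0.435

Lens 1: 1/d_i1 = 1/(6.00) − 1/(39.1) = 0.1411, so d_i1 = 7.088 cm; m₁ = −d_i1/d_o1 = -0.1813.
d_o2 = 12.1 − (7.088) = 5.012 cm.
Lens 2: 1/d_i2 = 1/(8.60) − 1/(5.012) = -0.08324, so d_i2 = -12.01 cm; m₂ = −d_i2/d_o2 = +2.397.
m = m₁·m₂ = (-0.1813)(+2.397) = -0.435.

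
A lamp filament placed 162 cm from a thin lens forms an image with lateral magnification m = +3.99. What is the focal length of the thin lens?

m = −d_i/d_o ⇒ d_i = −m·d_o = −(+3.99)·(162) = -646.4 cm.
1/f = 1/d_o + 1/d_i = 1/(162) + 1/(-646.4) = 0.004626, so f = 216 cm.
Since f is positive, the thin lens is converging.

f = 216 cm (converging)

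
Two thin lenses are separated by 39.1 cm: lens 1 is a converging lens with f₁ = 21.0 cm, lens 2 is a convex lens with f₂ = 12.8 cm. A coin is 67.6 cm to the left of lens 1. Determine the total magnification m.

m = -1.39

Lens 1: 1/d_i1 = 1/(21.0) − 1/(67.6) = 0.03283, so d_i1 = 30.46 cm; m₁ = −d_i1/d_o1 = -0.4506.
d_o2 = 39.1 − (30.46) = 8.640 cm.
Lens 2: 1/d_i2 = 1/(12.8) − 1/(8.640) = -0.03762, so d_i2 = -26.58 cm; m₂ = −d_i2/d_o2 = +3.077.
m = m₁·m₂ = (-0.4506)(+3.077) = -1.39.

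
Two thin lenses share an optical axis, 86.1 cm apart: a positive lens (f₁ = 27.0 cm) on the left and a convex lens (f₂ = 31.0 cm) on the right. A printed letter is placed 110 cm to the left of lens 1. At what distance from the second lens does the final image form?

80.7 cm

Lens 1: 1/d_i1 = 1/f₁ − 1/d_o1 = 1/(27.0) − 1/(110) = 0.02795, so d_i1 = 35.78 cm.
The intermediate image is 35.78 cm to the right of lens 1, which is 86.1 − (35.78) = 50.32 cm to the left of lens 2, so d_o2 = +50.32 cm.
Lens 2: 1/d_i2 = 1/f₂ − 1/d_o2 = 1/(31.0) − 1/(50.32) = 0.01239, so d_i2 = 80.7 cm.
The final image is real, 80.7 cm to the right of lens 2 (overall magnification ≈ 0.52).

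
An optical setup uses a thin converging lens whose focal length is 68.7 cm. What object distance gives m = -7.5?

77.9 cm

m = −d_i/d_o ⇒ d_i = −m·d_o.
1/f = 1/d_o + 1/d_i = 1/d_o − 1/(m·d_o) = (1 − 1/m)/d_o, so d_o = f(1 − 1/m) = (68.70)(1 − 1/(-7.5)) = 77.9 cm.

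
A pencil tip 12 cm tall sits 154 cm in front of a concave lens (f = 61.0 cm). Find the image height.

For a concave lens, f = -61.0 cm.
1/d_i = 1/f − 1/d_o = 1/(-61.00) − 1/(154) = -0.02289, so d_i = -43.69 cm.
m = −d_i/d_o = +0.2837.
|h_i| = |m|·h_o = 0.2837 × 12 = 3.40 cm. The image is virtual, upright and reduced, on the same side as the object.

3.40 cm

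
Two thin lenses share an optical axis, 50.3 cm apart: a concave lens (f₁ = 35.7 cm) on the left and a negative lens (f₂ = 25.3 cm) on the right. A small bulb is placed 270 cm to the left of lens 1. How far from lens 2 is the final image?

Lens 1 is diverging, so f₁ = −35.7 cm.
Lens 1: 1/d_i1 = 1/f₁ − 1/d_o1 = 1/(-35.7) − 1/(270) = -0.03171, so d_i1 = -31.53 cm.
The intermediate image is 31.53 cm to the left of lens 1 (virtual), which is 50.3 − (-31.53) = 81.83 cm to the left of lens 2, so d_o2 = +81.83 cm.
Lens 2 is diverging, so f₂ = −25.3 cm.
Lens 2: 1/d_i2 = 1/f₂ − 1/d_o2 = 1/(-25.3) − 1/(81.83) = -0.05175, so d_i2 = -19.3 cm.
The final image is virtual, 19.3 cm to the left of lens 2 (overall magnification ≈ 0.028).

19.3 cm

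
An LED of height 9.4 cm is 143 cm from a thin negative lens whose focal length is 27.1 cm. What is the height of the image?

1.50 cm

For a negative lens, f = -27.1 cm.
1/d_i = 1/f − 1/d_o = 1/(-27.10) − 1/(143) = -0.04389, so d_i = -22.78 cm.
m = −d_i/d_o = +0.1593.
|h_i| = |m|·h_o = 0.1593 × 9.4 = 1.50 cm. The image is virtual, upright and reduced, on the same side as the object.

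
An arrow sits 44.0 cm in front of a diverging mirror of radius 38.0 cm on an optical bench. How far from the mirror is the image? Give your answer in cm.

f = R/2 = 38.0/2 = 19.00 cm; for a diverging mirror, f = -19.00 cm.
Mirror equation: 1/d_i = 1/f − 1/d_o = 1/(-19.00) − 1/(44.0) = -0.05263 − 0.02273 = -0.07536, so d_i = -13.3 cm.
The image is virtual, upright and reduced, behind the mirror.

13.3 cm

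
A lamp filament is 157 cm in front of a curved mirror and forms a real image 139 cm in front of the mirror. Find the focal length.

f = 73.7 cm (concave)

Real image ⇒ d_i = +139 cm.
1/f = 1/d_o + 1/d_i = 1/(157) + 1/(139) = 0.01356, so f = 73.7 cm.
Since f is positive, the curved mirror is concave.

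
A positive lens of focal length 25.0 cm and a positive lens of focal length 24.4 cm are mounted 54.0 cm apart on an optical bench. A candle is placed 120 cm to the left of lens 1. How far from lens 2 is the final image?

276 cm

Lens 1: 1/d_i1 = 1/f₁ − 1/d_o1 = 1/(25.0) − 1/(120) = 0.03167, so d_i1 = 31.58 cm.
The intermediate image is 31.58 cm to the right of lens 1, which is 54.0 − (31.58) = 22.42 cm to the left of lens 2, so d_o2 = +22.42 cm.
Lens 2: 1/d_i2 = 1/f₂ − 1/d_o2 = 1/(24.4) − 1/(22.42) = -0.003619, so d_i2 = -276 cm.
The final image is virtual, 276 cm to the left of lens 2 (overall magnification ≈ -3.2).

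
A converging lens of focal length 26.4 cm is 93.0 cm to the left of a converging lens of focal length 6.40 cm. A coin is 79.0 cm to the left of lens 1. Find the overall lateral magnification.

m = +0.0684

Lens 1: 1/d_i1 = 1/(26.4) − 1/(79.0) = 0.02522, so d_i1 = 39.65 cm; m₁ = −d_i1/d_o1 = -0.5019.
d_o2 = 93.0 − (39.65) = 53.35 cm.
Lens 2: 1/d_i2 = 1/(6.40) − 1/(53.35) = 0.1375, so d_i2 = 7.272 cm; m₂ = −d_i2/d_o2 = -0.1363.
m = m₁·m₂ = (-0.5019)(-0.1363) = +0.0684.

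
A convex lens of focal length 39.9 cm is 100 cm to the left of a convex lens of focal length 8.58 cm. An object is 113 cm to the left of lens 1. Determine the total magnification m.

m = +0.157

Lens 1: 1/d_i1 = 1/(39.9) − 1/(113) = 0.01621, so d_i1 = 61.68 cm; m₁ = −d_i1/d_o1 = -0.5458.
d_o2 = 100 − (61.68) = 38.32 cm.
Lens 2: 1/d_i2 = 1/(8.58) − 1/(38.32) = 0.09045, so d_i2 = 11.06 cm; m₂ = −d_i2/d_o2 = -0.2885.
m = m₁·m₂ = (-0.5458)(-0.2885) = +0.157.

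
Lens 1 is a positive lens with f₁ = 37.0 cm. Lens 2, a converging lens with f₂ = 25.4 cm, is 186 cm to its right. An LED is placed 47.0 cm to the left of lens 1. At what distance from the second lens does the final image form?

23.1 cm

Lens 1: 1/d_i1 = 1/f₁ − 1/d_o1 = 1/(37.0) − 1/(47.0) = 0.005750, so d_i1 = 173.9 cm.
The intermediate image is 173.9 cm to the right of lens 1, which is 186 − (173.9) = 12.10 cm to the left of lens 2, so d_o2 = +12.10 cm.
Lens 2: 1/d_i2 = 1/f₂ − 1/d_o2 = 1/(25.4) − 1/(12.10) = -0.04327, so d_i2 = -23.1 cm.
The final image is virtual, 23.1 cm to the left of lens 2 (overall magnification ≈ -7.1).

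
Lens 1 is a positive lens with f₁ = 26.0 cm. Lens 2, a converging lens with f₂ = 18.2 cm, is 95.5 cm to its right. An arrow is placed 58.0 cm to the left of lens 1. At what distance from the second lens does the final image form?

Lens 1: 1/d_i1 = 1/f₁ − 1/d_o1 = 1/(26.0) − 1/(58.0) = 0.02122, so d_i1 = 47.12 cm.
The intermediate image is 47.12 cm to the right of lens 1, which is 95.5 − (47.12) = 48.38 cm to the left of lens 2, so d_o2 = +48.38 cm.
Lens 2: 1/d_i2 = 1/f₂ − 1/d_o2 = 1/(18.2) − 1/(48.38) = 0.03428, so d_i2 = 29.2 cm.
The final image is real, 29.2 cm to the right of lens 2 (overall magnification ≈ 0.49).

29.2 cm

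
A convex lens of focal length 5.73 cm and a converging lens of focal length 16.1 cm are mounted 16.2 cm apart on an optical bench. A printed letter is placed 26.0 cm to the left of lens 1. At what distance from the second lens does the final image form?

19.7 cm

Lens 1: 1/d_i1 = 1/f₁ − 1/d_o1 = 1/(5.73) − 1/(26.0) = 0.1361, so d_i1 = 7.350 cm.
The intermediate image is 7.350 cm to the right of lens 1, which is 16.2 − (7.350) = 8.850 cm to the left of lens 2, so d_o2 = +8.850 cm.
Lens 2: 1/d_i2 = 1/f₂ − 1/d_o2 = 1/(16.1) − 1/(8.850) = -0.05088, so d_i2 = -19.7 cm.
The final image is virtual, 19.7 cm to the left of lens 2 (overall magnification ≈ -0.63).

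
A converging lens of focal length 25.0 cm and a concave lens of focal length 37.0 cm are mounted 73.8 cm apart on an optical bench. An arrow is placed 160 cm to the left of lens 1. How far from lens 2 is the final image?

20.1 cm

Lens 1: 1/d_i1 = 1/f₁ − 1/d_o1 = 1/(25.0) − 1/(160) = 0.03375, so d_i1 = 29.63 cm.
The intermediate image is 29.63 cm to the right of lens 1, which is 73.8 − (29.63) = 44.17 cm to the left of lens 2, so d_o2 = +44.17 cm.
Lens 2 is diverging, so f₂ = −37.0 cm.
Lens 2: 1/d_i2 = 1/f₂ − 1/d_o2 = 1/(-37.0) − 1/(44.17) = -0.04967, so d_i2 = -20.1 cm.
The final image is virtual, 20.1 cm to the left of lens 2 (overall magnification ≈ -0.084).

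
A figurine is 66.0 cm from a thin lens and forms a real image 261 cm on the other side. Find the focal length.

f = 52.7 cm (converging)

Real image ⇒ d_i = +261 cm.
1/f = 1/d_o + 1/d_i = 1/(66.0) + 1/(261) = 0.01898, so f = 52.7 cm.
Since f is positive, the thin lens is converging.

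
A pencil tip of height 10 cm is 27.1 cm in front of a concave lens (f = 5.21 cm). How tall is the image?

For a concave lens, f = -5.21 cm.
1/d_i = 1/f − 1/d_o = 1/(-5.210) − 1/(27.1) = -0.2288, so d_i = -4.370 cm.
m = −d_i/d_o = +0.1613.
|h_i| = |m|·h_o = 0.1613 × 10 = 1.61 cm. The image is virtual, upright and reduced, on the same side as the object.

1.61 cm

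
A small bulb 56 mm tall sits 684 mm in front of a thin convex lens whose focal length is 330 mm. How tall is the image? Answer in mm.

52.2 mm

1/d_i = 1/f − 1/d_o = 1/(330.0) − 1/(684) = 0.001568, so d_i = 637.6 mm.
m = −d_i/d_o = -0.9322.
|h_i| = |m|·h_o = 0.9322 × 56 = 52.2 mm. The image is real, inverted and reduced, on the far side of the lens.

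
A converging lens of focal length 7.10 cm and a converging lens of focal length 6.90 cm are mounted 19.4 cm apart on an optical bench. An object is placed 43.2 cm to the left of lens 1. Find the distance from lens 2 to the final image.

18.8 cm

Lens 1: 1/d_i1 = 1/f₁ − 1/d_o1 = 1/(7.10) − 1/(43.2) = 0.1177, so d_i1 = 8.496 cm.
The intermediate image is 8.496 cm to the right of lens 1, which is 19.4 − (8.496) = 10.90 cm to the left of lens 2, so d_o2 = +10.90 cm.
Lens 2: 1/d_i2 = 1/f₂ − 1/d_o2 = 1/(6.90) − 1/(10.90) = 0.05318, so d_i2 = 18.8 cm.
The final image is real, 18.8 cm to the right of lens 2 (overall magnification ≈ 0.34).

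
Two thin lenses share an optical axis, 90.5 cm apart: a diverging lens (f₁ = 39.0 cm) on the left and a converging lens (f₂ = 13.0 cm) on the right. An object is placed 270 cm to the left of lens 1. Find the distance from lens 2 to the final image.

Lens 1 is diverging, so f₁ = −39.0 cm.
Lens 1: 1/d_i1 = 1/f₁ − 1/d_o1 = 1/(-39.0) − 1/(270) = -0.02934, so d_i1 = -34.08 cm.
The intermediate image is 34.08 cm to the left of lens 1 (virtual), which is 90.5 − (-34.08) = 124.6 cm to the left of lens 2, so d_o2 = +124.6 cm.
Lens 2: 1/d_i2 = 1/f₂ − 1/d_o2 = 1/(13.0) − 1/(124.6) = 0.06890, so d_i2 = 14.5 cm.
The final image is real, 14.5 cm to the right of lens 2 (overall magnification ≈ -0.015).

14.5 cm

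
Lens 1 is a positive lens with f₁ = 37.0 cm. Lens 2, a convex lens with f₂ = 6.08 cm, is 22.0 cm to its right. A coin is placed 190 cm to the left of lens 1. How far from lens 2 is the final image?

4.85 cm

Lens 1: 1/d_i1 = 1/f₁ − 1/d_o1 = 1/(37.0) − 1/(190) = 0.02176, so d_i1 = 45.95 cm.
The intermediate image is 45.95 cm to the right of lens 1, which lies 23.95 cm to the right of lens 2 — a virtual object — so d_o2 = −23.95 cm.
Lens 2: 1/d_i2 = 1/f₂ − 1/d_o2 = 1/(6.08) − 1/(-23.95) = 0.2062, so d_i2 = 4.85 cm.
The final image is real, 4.85 cm to the right of lens 2 (overall magnification ≈ -0.049).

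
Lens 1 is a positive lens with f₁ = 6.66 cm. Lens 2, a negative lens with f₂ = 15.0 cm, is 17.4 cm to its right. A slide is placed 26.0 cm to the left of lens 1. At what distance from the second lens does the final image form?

5.40 cm

Lens 1: 1/d_i1 = 1/f₁ − 1/d_o1 = 1/(6.66) − 1/(26.0) = 0.1117, so d_i1 = 8.953 cm.
The intermediate image is 8.953 cm to the right of lens 1, which is 17.4 − (8.953) = 8.447 cm to the left of lens 2, so d_o2 = +8.447 cm.
Lens 2 is diverging, so f₂ = −15.0 cm.
Lens 2: 1/d_i2 = 1/f₂ − 1/d_o2 = 1/(-15.0) − 1/(8.447) = -0.1851, so d_i2 = -5.40 cm.
The final image is virtual, 5.40 cm to the left of lens 2 (overall magnification ≈ -0.22).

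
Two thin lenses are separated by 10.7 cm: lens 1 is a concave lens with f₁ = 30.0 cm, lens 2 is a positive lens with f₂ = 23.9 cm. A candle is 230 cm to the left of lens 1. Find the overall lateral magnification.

f₁ = −30.0 cm (diverging).
Lens 1: 1/d_i1 = 1/(-30.0) − 1/(230) = -0.03768, so d_i1 = -26.54 cm; m₁ = −d_i1/d_o1 = +0.1154.
d_o2 = 10.7 − (-26.54) = 37.24 cm.
Lens 2: 1/d_i2 = 1/(23.9) − 1/(37.24) = 0.01499, so d_i2 = 66.72 cm; m₂ = −d_i2/d_o2 = -1.792.
m = m₁·m₂ = (+0.1154)(-1.792) = -0.207.

m = -0.207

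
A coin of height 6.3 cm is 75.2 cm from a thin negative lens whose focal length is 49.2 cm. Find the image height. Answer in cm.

For a negative lens, f = -49.2 cm.
1/d_i = 1/f − 1/d_o = 1/(-49.20) − 1/(75.2) = -0.03362, so d_i = -29.74 cm.
m = −d_i/d_o = +0.3955.
|h_i| = |m|·h_o = 0.3955 × 6.3 = 2.49 cm. The image is virtual, upright and reduced, on the same side as the object.

2.49 cm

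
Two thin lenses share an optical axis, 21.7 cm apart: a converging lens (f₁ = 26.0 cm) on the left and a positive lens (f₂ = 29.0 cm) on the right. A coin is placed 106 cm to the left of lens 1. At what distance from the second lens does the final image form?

8.86 cm

Lens 1: 1/d_i1 = 1/f₁ − 1/d_o1 = 1/(26.0) − 1/(106) = 0.02903, so d_i1 = 34.45 cm.
The intermediate image is 34.45 cm to the right of lens 1, which lies 12.75 cm to the right of lens 2 — a virtual object — so d_o2 = −12.75 cm.
Lens 2: 1/d_i2 = 1/f₂ − 1/d_o2 = 1/(29.0) − 1/(-12.75) = 0.1129, so d_i2 = 8.86 cm.
The final image is real, 8.86 cm to the right of lens 2 (overall magnification ≈ -0.23).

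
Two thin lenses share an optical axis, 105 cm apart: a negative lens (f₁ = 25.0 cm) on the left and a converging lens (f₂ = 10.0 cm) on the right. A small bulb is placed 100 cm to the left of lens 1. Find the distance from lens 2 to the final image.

Lens 1 is diverging, so f₁ = −25.0 cm.
Lens 1: 1/d_i1 = 1/f₁ − 1/d_o1 = 1/(-25.0) − 1/(100) = -0.05000, so d_i1 = -20.00 cm.
The intermediate image is 20.00 cm to the left of lens 1 (virtual), which is 105 − (-20.00) = 125.0 cm to the left of lens 2, so d_o2 = +125.0 cm.
Lens 2: 1/d_i2 = 1/f₂ − 1/d_o2 = 1/(10.0) − 1/(125.0) = 0.09200, so d_i2 = 10.9 cm.
The final image is real, 10.9 cm to the right of lens 2 (overall magnification ≈ -0.017).

10.9 cm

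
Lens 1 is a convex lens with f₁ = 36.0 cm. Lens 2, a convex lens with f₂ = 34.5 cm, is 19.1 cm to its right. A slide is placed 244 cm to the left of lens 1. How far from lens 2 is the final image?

Lens 1: 1/d_i1 = 1/f₁ − 1/d_o1 = 1/(36.0) − 1/(244) = 0.02368, so d_i1 = 42.23 cm.
The intermediate image is 42.23 cm to the right of lens 1, which lies 23.13 cm to the right of lens 2 — a virtual object — so d_o2 = −23.13 cm.
Lens 2: 1/d_i2 = 1/f₂ − 1/d_o2 = 1/(34.5) − 1/(-23.13) = 0.07222, so d_i2 = 13.8 cm.
The final image is real, 13.8 cm to the right of lens 2 (overall magnification ≈ -0.10).

13.8 cm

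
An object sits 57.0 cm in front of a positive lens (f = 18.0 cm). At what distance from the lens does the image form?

26.3 cm

Thin-lens equation: 1/d_i = 1/f − 1/d_o = 1/(18.00) − 1/(57.0) = 0.05556 − 0.01754 = 0.03801, so d_i = 26.3 cm.
The image is real, inverted and reduced, on the far side of the lens.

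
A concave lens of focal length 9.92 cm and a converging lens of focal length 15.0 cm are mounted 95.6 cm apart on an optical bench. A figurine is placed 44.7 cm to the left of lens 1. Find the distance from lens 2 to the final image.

17.5 cm

Lens 1 is diverging, so f₁ = −9.92 cm.
Lens 1: 1/d_i1 = 1/f₁ − 1/d_o1 = 1/(-9.92) − 1/(44.7) = -0.1232, so d_i1 = -8.118 cm.
The intermediate image is 8.118 cm to the left of lens 1 (virtual), which is 95.6 − (-8.118) = 103.7 cm to the left of lens 2, so d_o2 = +103.7 cm.
Lens 2: 1/d_i2 = 1/f₂ − 1/d_o2 = 1/(15.0) − 1/(103.7) = 0.05702, so d_i2 = 17.5 cm.
The final image is real, 17.5 cm to the right of lens 2 (overall magnification ≈ -0.031).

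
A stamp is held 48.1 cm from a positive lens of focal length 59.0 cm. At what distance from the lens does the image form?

260 cm

Lens equation: 1/q = 1/f − 1/p = 1/(59.00) − 1/(48.1) = 0.01695 − 0.02079 = -0.003841, so q = -260 cm.
The image is virtual, upright and enlarged, on the same side as the object.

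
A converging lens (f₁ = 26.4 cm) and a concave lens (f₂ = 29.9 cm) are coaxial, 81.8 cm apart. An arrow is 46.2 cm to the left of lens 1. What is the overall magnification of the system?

Lens 1: 1/d_i1 = 1/(26.4) − 1/(46.2) = 0.01623, so d_i1 = 61.60 cm; m₁ = −d_i1/d_o1 = -1.333.
d_o2 = 81.8 − (61.60) = 20.20 cm.
f₂ = −29.9 cm (diverging).
Lens 2: 1/d_i2 = 1/(-29.9) − 1/(20.20) = -0.08295, so d_i2 = -12.06 cm; m₂ = −d_i2/d_o2 = +0.5968.
m = m₁·m₂ = (-1.333)(+0.5968) = -0.796.

m = -0.796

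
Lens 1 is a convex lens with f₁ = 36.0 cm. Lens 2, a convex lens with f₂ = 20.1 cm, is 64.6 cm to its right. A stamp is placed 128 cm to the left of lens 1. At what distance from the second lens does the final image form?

Lens 1: 1/d_i1 = 1/f₁ − 1/d_o1 = 1/(36.0) − 1/(128) = 0.01997, so d_i1 = 50.09 cm.
The intermediate image is 50.09 cm to the right of lens 1, which is 64.6 − (50.09) = 14.51 cm to the left of lens 2, so d_o2 = +14.51 cm.
Lens 2: 1/d_i2 = 1/f₂ − 1/d_o2 = 1/(20.1) − 1/(14.51) = -0.01917, so d_i2 = -52.2 cm.
The final image is virtual, 52.2 cm to the left of lens 2 (overall magnification ≈ -1.4).

52.2 cm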